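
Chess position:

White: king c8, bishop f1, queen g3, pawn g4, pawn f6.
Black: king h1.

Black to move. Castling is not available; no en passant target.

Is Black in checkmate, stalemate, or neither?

Black to move; black king on h1.
In check: no.
King squares — g1: attacked by Qg3; g2: attacked by Bf1; h2: attacked by Qg3.
Legal moves for Black: none.
Not in check and no legal moves → stalemate.

stalemate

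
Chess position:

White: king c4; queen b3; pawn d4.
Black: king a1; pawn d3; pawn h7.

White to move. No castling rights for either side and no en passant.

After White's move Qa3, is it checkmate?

After Qa3: black king on a1; in check: yes, from the white queen on a3.
Black has 1 legal reply: Kb1.
In check but a legal move exists → not checkmate.

no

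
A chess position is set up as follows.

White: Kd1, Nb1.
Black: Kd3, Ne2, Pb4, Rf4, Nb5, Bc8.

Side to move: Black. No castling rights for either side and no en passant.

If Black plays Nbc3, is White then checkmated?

After Nbc3: white king on d1; in check: yes, from the black knight on c3.
White has 2 legal replies: Ke1, Nxc3.
In check but a legal move exists → not checkmate.

no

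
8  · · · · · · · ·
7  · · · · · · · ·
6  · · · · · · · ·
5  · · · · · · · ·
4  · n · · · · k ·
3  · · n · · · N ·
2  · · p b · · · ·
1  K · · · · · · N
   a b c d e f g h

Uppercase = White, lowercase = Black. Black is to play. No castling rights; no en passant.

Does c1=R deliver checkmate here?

no

After c1=R: white king on a1; in check: yes, from the black rook on c1.
White has 1 legal reply: Kb2.
In check but a legal move exists → not checkmate.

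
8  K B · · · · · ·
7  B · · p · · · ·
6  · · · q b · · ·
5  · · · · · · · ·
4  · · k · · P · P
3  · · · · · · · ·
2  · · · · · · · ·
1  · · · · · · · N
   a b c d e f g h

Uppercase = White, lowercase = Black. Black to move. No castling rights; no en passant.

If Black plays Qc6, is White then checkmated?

After Qc6: white king on a8; in check: yes, from the black queen on c6.
King squares — a7: own bishop; b7: attacked by Qc6; b8: own bishop.
White has no legal moves → checkmate.

yes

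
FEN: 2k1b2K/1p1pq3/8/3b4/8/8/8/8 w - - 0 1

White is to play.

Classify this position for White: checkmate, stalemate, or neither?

White to move; white king on h8.
In check: no.
King squares — g7: attacked by Qe7; h7: attacked by Qe7; g8: attacked by Bd5.
Legal moves for White: none.
Not in check and no legal moves → stalemate.

stalemate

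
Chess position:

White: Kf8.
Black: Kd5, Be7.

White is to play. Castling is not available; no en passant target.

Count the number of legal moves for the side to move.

5

White to move; king on f8.
In check: yes, from the black bishop on e7.
Legal moves: Kg8, Ke8, Kg7, Kf7, Kxe7.
Count: 5.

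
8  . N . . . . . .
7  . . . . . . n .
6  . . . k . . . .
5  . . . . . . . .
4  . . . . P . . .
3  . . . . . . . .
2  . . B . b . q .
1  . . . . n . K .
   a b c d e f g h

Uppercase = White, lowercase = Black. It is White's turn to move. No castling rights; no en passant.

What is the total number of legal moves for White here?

White to move; king on g1.
In check: yes, from the black queen on g2.
Legal moves: none.
Count: 0.

0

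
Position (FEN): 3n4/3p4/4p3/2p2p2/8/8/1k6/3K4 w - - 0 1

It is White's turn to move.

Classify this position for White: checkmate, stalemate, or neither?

White to move; white king on d1.
In check: no.
Legal moves for White: Ke2, Kd2, Ke1.
White has 3 legal moves and is not in check → neither.

neither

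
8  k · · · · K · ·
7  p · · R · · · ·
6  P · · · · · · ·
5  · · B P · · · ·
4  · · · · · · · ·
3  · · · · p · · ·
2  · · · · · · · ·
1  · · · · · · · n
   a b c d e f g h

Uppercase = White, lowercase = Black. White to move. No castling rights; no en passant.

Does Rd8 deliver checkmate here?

yes

After Rd8: black king on a8; in check: yes, from the white rook on d8.
King squares — a7: own pawn; b7: attacked by Pa6; b8: attacked by Rd8.
Black has no legal moves → checkmate.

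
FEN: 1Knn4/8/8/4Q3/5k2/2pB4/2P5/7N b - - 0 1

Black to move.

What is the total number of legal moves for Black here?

Black to move; king on f4.
In check: yes, from the white queen on e5.
Legal moves: Kxe5, Kg4, Kf3.
Count: 3.

3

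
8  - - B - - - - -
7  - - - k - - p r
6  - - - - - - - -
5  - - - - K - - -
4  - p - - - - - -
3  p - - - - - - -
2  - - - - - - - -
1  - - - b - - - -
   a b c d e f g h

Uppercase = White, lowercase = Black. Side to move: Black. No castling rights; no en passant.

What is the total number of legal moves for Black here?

6

Black to move; king on d7.
In check: yes, from the white bishop on c8.
Legal moves: Ke8, Kd8, Kxc8, Ke7, Kc7, Kc6.
Count: 6.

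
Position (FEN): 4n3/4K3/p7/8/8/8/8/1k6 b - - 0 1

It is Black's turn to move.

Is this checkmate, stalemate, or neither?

neither

Black to move; black king on b1.
In check: no.
Legal moves for Black: Ng7, Nc7, Nf6, Nd6, Kc2, Kb2, Ka2, Kc1, Ka1, a5.
Black has 10 legal moves and is not in check → neither.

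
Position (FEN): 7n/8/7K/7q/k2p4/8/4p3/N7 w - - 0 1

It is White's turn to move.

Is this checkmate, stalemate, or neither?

neither

White to move; white king on h6.
In check: yes, from the black queen on h5.
Legal moves for White: Kg7, Kxh5.
White is in check but has 2 legal moves → neither.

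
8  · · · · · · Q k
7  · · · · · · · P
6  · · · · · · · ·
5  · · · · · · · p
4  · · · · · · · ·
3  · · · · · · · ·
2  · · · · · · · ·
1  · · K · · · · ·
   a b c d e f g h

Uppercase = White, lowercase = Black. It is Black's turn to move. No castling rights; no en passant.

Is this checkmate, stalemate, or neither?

Black to move; black king on h8.
In check: yes, from the white queen on g8.
King squares — g7: attacked by Qg8; h7: attacked by Qg8; g8: attacked by Ph7.
Legal moves for Black: none.
In check with no legal moves → checkmate.

checkmate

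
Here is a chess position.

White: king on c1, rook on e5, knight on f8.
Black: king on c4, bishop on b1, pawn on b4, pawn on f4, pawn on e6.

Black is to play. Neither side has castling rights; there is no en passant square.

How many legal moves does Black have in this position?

13

Black to move; king on c4.
In check: no.
Legal moves: Kd4, Kd3, Kc3, Kb3, Bh7, Bg6, Bf5, Be4, Bd3, Bc2, Ba2, f3, b3.
Count: 13.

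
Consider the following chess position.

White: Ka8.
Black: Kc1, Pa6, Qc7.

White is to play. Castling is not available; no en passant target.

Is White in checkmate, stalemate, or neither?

stalemate

White to move; white king on a8.
In check: no.
King squares — a7: attacked by Qc7; b7: attacked by Qc7; b8: attacked by Qc7.
Legal moves for White: none.
Not in check and no legal moves → stalemate.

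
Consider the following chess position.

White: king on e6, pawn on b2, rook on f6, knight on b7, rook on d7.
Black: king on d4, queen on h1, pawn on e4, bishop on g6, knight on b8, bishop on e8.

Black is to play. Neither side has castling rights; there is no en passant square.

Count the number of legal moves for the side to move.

Black to move; king on d4.
In check: yes, from the white rook on d7.
Legal moves: Kc4, Ke3, Bxd7+, Nxd7.
Count: 4.

4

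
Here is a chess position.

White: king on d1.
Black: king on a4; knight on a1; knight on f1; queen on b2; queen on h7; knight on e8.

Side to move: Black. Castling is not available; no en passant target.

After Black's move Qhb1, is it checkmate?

After Qhb1: white king on d1; in check: yes, from the black queen on b1.
King squares — c1: attacked by Qb1; e1: attacked by Qb1; c2: attacked by Na1; d2: attacked by Nf1; e2: attacked by Qb2.
White has no legal moves → checkmate.

yes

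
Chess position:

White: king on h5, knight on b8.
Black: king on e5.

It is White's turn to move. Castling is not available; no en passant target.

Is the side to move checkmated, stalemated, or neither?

neither

White to move; white king on h5.
In check: no.
Legal moves for White: Nd7+, Nc6+, Na6, Kh6, Kg6, Kg5, Kh4, Kg4.
White has 8 legal moves and is not in check → neither.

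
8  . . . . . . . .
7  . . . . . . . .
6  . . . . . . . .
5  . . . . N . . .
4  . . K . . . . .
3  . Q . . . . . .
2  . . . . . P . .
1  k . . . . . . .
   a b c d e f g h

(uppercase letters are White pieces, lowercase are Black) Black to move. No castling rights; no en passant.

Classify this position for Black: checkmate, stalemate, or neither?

stalemate

Black to move; black king on a1.
In check: no.
King squares — b1: attacked by Qb3; a2: attacked by Qb3; b2: attacked by Qb3.
Legal moves for Black: none.
Not in check and no legal moves → stalemate.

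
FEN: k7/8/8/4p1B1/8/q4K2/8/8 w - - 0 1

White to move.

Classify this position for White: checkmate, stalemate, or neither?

White to move; white king on f3.
In check: yes, from the black queen on a3.
Legal moves for White: Kg4, Ke4, Kg2, Kf2, Ke2, Be3.
White is in check but has 6 legal moves → neither.

neither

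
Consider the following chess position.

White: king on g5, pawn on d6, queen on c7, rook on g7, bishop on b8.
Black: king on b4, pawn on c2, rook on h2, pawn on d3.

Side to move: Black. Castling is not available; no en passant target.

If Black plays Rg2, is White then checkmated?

After Rg2: white king on g5; in check: yes, from the black rook on g2.
White has 6 legal replies: Kh6, Kf6, Kh5, Kf5, Kh4, Kf4.
In check but a legal move exists → not checkmate.

no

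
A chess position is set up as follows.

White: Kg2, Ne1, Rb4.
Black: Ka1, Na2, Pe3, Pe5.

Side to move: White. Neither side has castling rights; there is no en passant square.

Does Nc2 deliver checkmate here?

After Nc2: black king on a1; in check: yes, from the white knight on c2.
King squares — b1: attacked by Rb4; a2: own knight; b2: attacked by Rb4.
Black has no legal moves → checkmate.

yes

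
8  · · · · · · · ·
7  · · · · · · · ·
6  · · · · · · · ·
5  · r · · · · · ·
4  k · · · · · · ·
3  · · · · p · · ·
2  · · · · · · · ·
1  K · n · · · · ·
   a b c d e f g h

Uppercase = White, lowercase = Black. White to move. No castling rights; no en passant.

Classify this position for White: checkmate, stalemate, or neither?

White to move; white king on a1.
In check: no.
King squares — b1: attacked by Rb5; a2: attacked by Nc1; b2: attacked by Rb5.
Legal moves for White: none.
Not in check and no legal moves → stalemate.

stalemate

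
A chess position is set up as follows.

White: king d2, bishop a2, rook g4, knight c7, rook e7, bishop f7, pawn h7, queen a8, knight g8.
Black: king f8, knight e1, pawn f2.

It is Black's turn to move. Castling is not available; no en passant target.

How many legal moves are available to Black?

0

Black to move; king on f8.
In check: yes, from the white queen on a8.
Legal moves: none.
Count: 0.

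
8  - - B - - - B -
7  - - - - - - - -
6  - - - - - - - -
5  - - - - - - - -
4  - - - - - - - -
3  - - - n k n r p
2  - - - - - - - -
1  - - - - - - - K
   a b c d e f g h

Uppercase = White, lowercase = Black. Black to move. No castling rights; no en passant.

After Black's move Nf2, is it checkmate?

After Nf2: white king on h1; in check: yes, from the black knight on f2.
King squares — g1: attacked by Nf3; g2: attacked by Rg3; h2: attacked by Nf3.
White has no legal moves → checkmate.

yes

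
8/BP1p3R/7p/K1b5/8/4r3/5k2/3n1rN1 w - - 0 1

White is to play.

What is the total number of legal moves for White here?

White to move; king on a5.
In check: no.
Legal moves: Rh8, Rg7, Rf7+, Re7, Rxd7, Rxh6, Bb8, Bb6, Bxc5, Ka6, Kb5, Ka4, Nh3+, Nf3, Ne2, b8=Q, b8=R, b8=B, b8=N.
Count: 19.

19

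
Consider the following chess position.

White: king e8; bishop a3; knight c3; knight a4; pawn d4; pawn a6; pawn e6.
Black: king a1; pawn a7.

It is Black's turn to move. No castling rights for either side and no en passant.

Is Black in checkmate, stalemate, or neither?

Black to move; black king on a1.
In check: no.
King squares — b1: attacked by Nc3; a2: attacked by Nc3; b2: attacked by Ba3.
Legal moves for Black: none.
Not in check and no legal moves → stalemate.

stalemate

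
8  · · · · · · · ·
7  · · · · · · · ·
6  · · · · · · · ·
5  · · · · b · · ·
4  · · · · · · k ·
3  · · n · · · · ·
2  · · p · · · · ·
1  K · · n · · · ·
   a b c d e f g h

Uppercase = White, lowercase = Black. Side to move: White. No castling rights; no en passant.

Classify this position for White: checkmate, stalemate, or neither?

stalemate

White to move; white king on a1.
In check: no.
King squares — b1: attacked by Pc2; a2: attacked by Nc3; b2: attacked by Nd1.
Legal moves for White: none.
Not in check and no legal moves → stalemate.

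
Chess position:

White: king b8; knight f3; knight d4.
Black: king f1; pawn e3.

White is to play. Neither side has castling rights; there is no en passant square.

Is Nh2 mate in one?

After Nh2: black king on f1; in check: yes, from the white knight on h2.
Black has 4 legal replies: Kg2, Kf2, Kg1, Ke1.
In check but a legal move exists → not checkmate.

no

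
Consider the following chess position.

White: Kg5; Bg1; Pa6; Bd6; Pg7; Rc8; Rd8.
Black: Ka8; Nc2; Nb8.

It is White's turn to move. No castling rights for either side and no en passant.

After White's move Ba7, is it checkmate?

After Ba7: black king on a8; in check: no.
Black is not in check, so this cannot be checkmate.

no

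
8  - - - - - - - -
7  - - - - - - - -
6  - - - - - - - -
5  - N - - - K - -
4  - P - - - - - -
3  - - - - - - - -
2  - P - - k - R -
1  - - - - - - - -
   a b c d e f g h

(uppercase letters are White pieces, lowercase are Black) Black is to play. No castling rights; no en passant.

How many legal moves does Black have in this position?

6

Black to move; king on e2.
In check: yes, from the white rook on g2.
Legal moves: Kf3, Ke3, Kd3, Kf1, Ke1, Kd1.
Count: 6.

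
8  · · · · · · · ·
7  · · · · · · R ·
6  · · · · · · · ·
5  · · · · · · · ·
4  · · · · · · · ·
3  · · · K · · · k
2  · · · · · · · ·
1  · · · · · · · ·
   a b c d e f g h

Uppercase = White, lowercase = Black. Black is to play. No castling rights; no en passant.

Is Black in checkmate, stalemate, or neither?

neither

Black to move; black king on h3.
In check: no.
Legal moves for Black: Kh4, Kh2.
Black has 2 legal moves and is not in check → neither.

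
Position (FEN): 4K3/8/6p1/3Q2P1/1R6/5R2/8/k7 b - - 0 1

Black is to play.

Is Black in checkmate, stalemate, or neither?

Black to move; black king on a1.
In check: no.
King squares — b1: attacked by Rb4; a2: attacked by Qd5; b2: attacked by Rb4.
Legal moves for Black: none.
Not in check and no legal moves → stalemate.

stalemate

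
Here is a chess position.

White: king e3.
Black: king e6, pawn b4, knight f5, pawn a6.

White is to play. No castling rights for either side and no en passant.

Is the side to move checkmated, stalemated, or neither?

neither

White to move; white king on e3.
In check: yes, from the black knight on f5.
Legal moves for White: Kf4, Ke4, Kf3, Kd3, Kf2, Ke2, Kd2.
White is in check but has 7 legal moves → neither.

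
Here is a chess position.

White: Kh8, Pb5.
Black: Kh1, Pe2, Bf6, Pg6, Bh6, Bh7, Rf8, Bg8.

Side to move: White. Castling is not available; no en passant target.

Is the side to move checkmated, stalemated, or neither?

White to move; white king on h8.
In check: yes, from the black bishop on f6.
King squares — g7: attacked by Bf6; h7: attacked by Bg8; g8: attacked by Bh7.
Legal moves for White: none.
In check with no legal moves → checkmate.

checkmate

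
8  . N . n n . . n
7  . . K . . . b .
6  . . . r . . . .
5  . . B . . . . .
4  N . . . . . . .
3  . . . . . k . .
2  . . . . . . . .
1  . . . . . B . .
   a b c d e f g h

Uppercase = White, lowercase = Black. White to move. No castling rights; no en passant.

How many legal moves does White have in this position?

White to move; king on c7.
In check: yes, from the black knight on e8.
Legal moves: Kc8.
Count: 1.

1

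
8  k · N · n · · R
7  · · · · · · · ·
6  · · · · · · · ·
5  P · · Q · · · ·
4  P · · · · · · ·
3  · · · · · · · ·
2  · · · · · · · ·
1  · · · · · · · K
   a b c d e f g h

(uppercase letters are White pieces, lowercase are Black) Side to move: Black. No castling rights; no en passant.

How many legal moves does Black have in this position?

Black to move; king on a8.
In check: yes, from the white queen on d5.
Legal moves: Kb8.
Count: 1.

1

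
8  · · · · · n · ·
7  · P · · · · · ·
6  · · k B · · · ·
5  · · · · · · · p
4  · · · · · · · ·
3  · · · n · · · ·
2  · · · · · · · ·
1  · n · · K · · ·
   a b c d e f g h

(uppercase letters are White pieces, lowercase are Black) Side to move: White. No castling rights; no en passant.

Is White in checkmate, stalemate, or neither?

White to move; white king on e1.
In check: yes, from the black knight on d3.
King squares — d1: available; f1: available; d2: attacked by Nb1; e2: available; f2: attacked by Nd3.
Legal moves for White: Ke2, Kf1, Kd1.
White is in check but has 3 legal moves → neither.

neither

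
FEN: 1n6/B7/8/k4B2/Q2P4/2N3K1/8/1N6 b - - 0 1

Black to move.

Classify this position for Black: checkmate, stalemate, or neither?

checkmate

Black to move; black king on a5.
In check: yes, from the white queen on a4.
King squares — a4: attacked by Nc3; b4: attacked by Qa4; b5: attacked by Nc3; a6: attacked by Qa4; b6: attacked by Ba7.
Legal moves for Black: none.
In check with no legal moves → checkmate.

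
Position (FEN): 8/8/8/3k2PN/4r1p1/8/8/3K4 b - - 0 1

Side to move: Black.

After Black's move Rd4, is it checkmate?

no

After Rd4: white king on d1; in check: yes, from the black rook on d4.
White has 4 legal replies: Ke2, Kc2, Ke1, Kc1.
In check but a legal move exists → not checkmate.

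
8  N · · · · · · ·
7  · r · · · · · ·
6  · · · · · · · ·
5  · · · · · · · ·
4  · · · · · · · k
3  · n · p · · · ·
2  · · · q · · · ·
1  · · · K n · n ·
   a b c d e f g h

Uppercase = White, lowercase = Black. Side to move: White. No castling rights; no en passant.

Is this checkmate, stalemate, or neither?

checkmate

White to move; white king on d1.
In check: yes, from the black queen on d2.
King squares — c1: attacked by Qd2; e1: attacked by Qd2; c2: attacked by Ne1; d2: attacked by Nb3; e2: attacked by Ng1.
Legal moves for White: none.
In check with no legal moves → checkmate.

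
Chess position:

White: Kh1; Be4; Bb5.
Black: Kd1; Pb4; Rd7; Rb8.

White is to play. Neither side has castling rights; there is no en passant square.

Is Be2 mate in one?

After Be2: black king on d1; in check: yes, from the white bishop on e2.
Black has 4 legal replies: Kxe2, Kd2, Ke1, Kc1.
In check but a legal move exists → not checkmate.

no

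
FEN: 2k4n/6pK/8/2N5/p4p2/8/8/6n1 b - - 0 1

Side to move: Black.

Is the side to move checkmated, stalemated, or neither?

neither

Black to move; black king on c8.
In check: no.
Legal moves for Black: Nf7, Ng6, Kd8, Kb8, Kc7, Nh3, Nf3, Ne2, g6, f3, a3, g5.
Black has 12 legal moves and is not in check → neither.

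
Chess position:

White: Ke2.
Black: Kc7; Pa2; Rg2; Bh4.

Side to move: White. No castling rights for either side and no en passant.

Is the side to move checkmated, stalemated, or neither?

neither

White to move; white king on e2.
In check: yes, from the black rook on g2.
Legal moves for White: Kf3, Ke3, Kd3, Kf1, Kd1.
White is in check but has 5 legal moves → neither.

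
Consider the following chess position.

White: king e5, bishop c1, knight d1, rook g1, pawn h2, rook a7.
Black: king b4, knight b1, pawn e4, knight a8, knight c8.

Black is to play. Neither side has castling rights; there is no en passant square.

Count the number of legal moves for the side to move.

14

Black to move; king on b4.
In check: no.
Legal moves: Ne7, Nxa7, Nd6, Ncb6, Nc7, Nab6, Kc5, Kb5, Kc4, Kb3, Nc3, Na3, Nd2, e3.
Count: 14.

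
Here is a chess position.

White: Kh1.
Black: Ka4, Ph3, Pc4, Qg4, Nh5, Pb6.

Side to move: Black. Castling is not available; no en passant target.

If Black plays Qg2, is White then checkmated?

yes

After Qg2: white king on h1; in check: yes, from the black queen on g2.
King squares — g1: attacked by Qg2; g2: attacked by Ph3; h2: attacked by Qg2.
White has no legal moves → checkmate.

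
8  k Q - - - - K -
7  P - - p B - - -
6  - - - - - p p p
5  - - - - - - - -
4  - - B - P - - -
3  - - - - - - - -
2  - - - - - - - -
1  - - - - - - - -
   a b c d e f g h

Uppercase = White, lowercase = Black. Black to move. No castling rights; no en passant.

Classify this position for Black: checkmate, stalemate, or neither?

checkmate

Black to move; black king on a8.
In check: yes, from the white queen on b8.
King squares — a7: attacked by Qb8; b7: attacked by Qb8; b8: attacked by Pa7.
Legal moves for Black: none.
In check with no legal moves → checkmate.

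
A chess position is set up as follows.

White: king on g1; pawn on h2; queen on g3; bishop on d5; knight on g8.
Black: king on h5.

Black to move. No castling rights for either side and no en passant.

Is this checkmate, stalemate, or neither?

Black to move; black king on h5.
In check: no.
King squares — g4: attacked by Qg3; h4: attacked by Qg3; g5: attacked by Qg3; g6: attacked by Qg3; h6: attacked by Ng8.
Legal moves for Black: none.
Not in check and no legal moves → stalemate.

stalemate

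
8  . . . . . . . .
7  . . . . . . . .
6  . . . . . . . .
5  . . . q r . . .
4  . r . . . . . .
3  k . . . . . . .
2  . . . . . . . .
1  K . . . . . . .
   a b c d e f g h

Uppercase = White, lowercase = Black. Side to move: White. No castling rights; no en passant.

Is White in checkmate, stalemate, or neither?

stalemate

White to move; white king on a1.
In check: no.
King squares — b1: attacked by Rb4; a2: attacked by Ka3; b2: attacked by Ka3.
Legal moves for White: none.
Not in check and no legal moves → stalemate.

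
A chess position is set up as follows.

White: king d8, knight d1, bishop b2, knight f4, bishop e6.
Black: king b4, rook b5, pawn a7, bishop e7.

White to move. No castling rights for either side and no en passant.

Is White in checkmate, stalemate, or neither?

White to move; white king on d8.
In check: yes, from the black bishop on e7.
King squares — c7: available; d7: available; e7: available; c8: available; e8: available.
Legal moves for White: Ke8, Kc8, Kxe7, Kd7, Kc7.
White is in check but has 5 legal moves → neither.

neither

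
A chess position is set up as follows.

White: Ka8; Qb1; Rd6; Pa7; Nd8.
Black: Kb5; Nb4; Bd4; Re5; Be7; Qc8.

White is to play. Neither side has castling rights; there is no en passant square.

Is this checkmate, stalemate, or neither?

checkmate

White to move; white king on a8.
In check: yes, from the black queen on c8.
King squares — a7: own pawn; b7: attacked by Qc8; b8: attacked by Qc8.
Legal moves for White: none.
In check with no legal moves → checkmate.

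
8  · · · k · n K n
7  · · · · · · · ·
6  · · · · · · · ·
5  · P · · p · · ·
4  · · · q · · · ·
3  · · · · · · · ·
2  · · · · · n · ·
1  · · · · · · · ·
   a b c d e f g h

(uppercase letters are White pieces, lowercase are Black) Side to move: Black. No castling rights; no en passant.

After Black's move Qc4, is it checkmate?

no

After Qc4: white king on g8; in check: yes, from the black queen on c4.
White has 3 legal replies: Kxh8, Kxf8, Kg7.
In check but a legal move exists → not checkmate.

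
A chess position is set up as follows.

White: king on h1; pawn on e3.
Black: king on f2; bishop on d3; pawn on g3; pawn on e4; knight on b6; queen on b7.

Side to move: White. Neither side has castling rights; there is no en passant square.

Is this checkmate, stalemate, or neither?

stalemate

White to move; white king on h1.
In check: no.
King squares — g1: attacked by Kf2; g2: attacked by Kf2; h2: attacked by Pg3.
Legal moves for White: none.
Not in check and no legal moves → stalemate.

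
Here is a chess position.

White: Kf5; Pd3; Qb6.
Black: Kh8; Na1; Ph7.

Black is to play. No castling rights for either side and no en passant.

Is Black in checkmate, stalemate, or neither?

neither

Black to move; black king on h8.
In check: no.
Legal moves for Black: Kg8, Kg7, Nb3, Nc2, h6, h5.
Black has 6 legal moves and is not in check → neither.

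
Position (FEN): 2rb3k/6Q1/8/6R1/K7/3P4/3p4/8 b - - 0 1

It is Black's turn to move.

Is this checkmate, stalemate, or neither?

Black to move; black king on h8.
In check: yes, from the white queen on g7.
King squares — g7: attacked by Rg5; h7: attacked by Qg7; g8: attacked by Qg7.
Legal moves for Black: none.
In check with no legal moves → checkmate.

checkmate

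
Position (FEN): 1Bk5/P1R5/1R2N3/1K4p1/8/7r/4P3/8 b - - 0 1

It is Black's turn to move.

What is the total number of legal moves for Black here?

Black to move; king on c8.
In check: yes, from the white rook on c7.
Legal moves: none.
Count: 0.

0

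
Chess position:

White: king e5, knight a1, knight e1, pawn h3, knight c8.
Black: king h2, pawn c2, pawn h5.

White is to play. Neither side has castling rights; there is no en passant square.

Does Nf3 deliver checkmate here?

After Nf3: black king on h2; in check: yes, from the white knight on f3.
Black has 4 legal replies: Kxh3, Kg3, Kg2, Kh1.
In check but a legal move exists → not checkmate.

no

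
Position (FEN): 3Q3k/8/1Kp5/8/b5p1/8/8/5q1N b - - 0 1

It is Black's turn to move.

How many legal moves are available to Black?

3

Black to move; king on h8.
In check: yes, from the white queen on d8.
Legal moves: Kh7, Kg7, Qf8.
Count: 3.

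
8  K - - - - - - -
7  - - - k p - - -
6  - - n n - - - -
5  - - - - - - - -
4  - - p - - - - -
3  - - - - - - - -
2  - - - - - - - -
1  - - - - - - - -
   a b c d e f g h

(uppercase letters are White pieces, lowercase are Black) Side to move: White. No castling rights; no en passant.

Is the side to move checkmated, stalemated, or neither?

stalemate

White to move; white king on a8.
In check: no.
King squares — a7: attacked by Nc6; b7: attacked by Nd6; b8: attacked by Nc6.
Legal moves for White: none.
Not in check and no legal moves → stalemate.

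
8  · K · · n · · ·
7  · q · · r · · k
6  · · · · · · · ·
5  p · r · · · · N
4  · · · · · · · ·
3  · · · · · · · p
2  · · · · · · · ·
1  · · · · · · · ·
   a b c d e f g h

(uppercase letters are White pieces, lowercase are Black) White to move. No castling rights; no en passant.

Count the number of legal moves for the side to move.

White to move; king on b8.
In check: yes, from the black queen on b7.
Legal moves: none.
Count: 0.

0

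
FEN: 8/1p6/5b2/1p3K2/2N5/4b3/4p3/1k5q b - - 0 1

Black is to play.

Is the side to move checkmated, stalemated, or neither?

neither

Black to move; black king on b1.
In check: no.
Legal moves for Black include: Bh8, Bd8, Bg7, Be7, Bfg5, Be5, Bh4, Bfd4, Bc3, Bb2, Ba1, Ba7, Bh6, Bb6, Beg5, Bc5, Bf4, Bed4, ... (list truncated; more exist).
Black has legal moves and is not in check → neither.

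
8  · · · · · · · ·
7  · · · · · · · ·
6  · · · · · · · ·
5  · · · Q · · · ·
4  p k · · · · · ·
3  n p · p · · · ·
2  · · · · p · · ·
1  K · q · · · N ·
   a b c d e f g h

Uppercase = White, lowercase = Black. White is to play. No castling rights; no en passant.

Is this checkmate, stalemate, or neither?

checkmate

White to move; white king on a1.
In check: yes, from the black queen on c1.
King squares — b1: attacked by Qc1; a2: attacked by Pb3; b2: attacked by Qc1.
Legal moves for White: none.
In check with no legal moves → checkmate.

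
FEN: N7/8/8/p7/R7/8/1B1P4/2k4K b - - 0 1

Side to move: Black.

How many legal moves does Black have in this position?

Black to move; king on c1.
In check: yes, from the white bishop on b2.
Legal moves: Kxd2, Kc2, Kxb2, Kd1, Kb1.
Count: 5.

5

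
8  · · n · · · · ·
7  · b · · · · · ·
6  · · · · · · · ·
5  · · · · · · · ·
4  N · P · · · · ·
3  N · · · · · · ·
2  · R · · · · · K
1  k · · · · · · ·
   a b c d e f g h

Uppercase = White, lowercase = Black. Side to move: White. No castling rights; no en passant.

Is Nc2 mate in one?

yes

After Nc2: black king on a1; in check: yes, from the white knight on c2.
King squares — b1: attacked by Rb2; a2: attacked by Rb2; b2: attacked by Na4.
Black has no legal moves → checkmate.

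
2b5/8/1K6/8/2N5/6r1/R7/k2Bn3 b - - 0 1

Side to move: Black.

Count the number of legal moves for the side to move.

2

Black to move; king on a1.
In check: yes, from the white rook on a2.
Legal moves: Kxa2, Kb1.
Count: 2.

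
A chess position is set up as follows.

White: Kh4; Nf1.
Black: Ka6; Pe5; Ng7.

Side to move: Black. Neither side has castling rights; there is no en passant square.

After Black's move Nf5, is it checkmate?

no

After Nf5: white king on h4; in check: yes, from the black knight on f5.
White has 4 legal replies: Kh5, Kg5, Kg4, Kh3.
In check but a legal move exists → not checkmate.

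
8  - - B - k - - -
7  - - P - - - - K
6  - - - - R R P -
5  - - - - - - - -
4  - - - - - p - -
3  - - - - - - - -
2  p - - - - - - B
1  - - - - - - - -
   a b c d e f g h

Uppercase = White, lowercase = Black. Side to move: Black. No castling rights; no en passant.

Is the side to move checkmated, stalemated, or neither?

checkmate

Black to move; black king on e8.
In check: yes, from the white rook on e6.
King squares — d7: attacked by Bc8; e7: attacked by Re6; f7: attacked by Rf6; d8: attacked by Pc7; f8: attacked by Rf6.
Legal moves for Black: none.
In check with no legal moves → checkmate.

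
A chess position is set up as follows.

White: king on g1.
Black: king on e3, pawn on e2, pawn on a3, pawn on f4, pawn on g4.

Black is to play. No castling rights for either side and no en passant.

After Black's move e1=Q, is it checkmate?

no

After e1=Q: white king on g1; in check: yes, from the black queen on e1.
White has 2 legal replies: Kh2, Kg2.
In check but a legal move exists → not checkmate.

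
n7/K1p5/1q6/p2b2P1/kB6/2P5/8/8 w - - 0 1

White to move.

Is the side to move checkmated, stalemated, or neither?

White to move; white king on a7.
In check: yes, from the black queen on b6.
King squares — a6: attacked by Qb6; b6: attacked by Pc7; b7: attacked by Bd5; a8: attacked by Bd5; b8: attacked by Qb6.
Legal moves for White: none.
In check with no legal moves → checkmate.

checkmate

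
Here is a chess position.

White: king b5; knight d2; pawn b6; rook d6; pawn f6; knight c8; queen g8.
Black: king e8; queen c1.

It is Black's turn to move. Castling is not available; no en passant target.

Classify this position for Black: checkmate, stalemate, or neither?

checkmate

Black to move; black king on e8.
In check: yes, from the white queen on g8.
King squares — d7: attacked by Rd6; e7: attacked by Pf6; f7: attacked by Qg8; d8: attacked by Rd6; f8: attacked by Qg8.
Legal moves for Black: none.
In check with no legal moves → checkmate.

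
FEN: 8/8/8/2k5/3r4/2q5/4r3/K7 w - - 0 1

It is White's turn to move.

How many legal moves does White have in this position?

White to move; king on a1.
In check: yes, from the black queen on c3.
Legal moves: Kb1.
Count: 1.

1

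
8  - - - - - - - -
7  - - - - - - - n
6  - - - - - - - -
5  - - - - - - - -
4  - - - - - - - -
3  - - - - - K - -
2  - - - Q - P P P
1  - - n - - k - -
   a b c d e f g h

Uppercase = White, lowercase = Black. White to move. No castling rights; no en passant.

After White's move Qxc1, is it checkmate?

After Qxc1: black king on f1; in check: yes, from the white queen on c1.
King squares — e1: attacked by Qc1; g1: attacked by Qc1; e2: attacked by Kf3; f2: attacked by Kf3; g2: attacked by Kf3.
Black has no legal moves → checkmate.

yes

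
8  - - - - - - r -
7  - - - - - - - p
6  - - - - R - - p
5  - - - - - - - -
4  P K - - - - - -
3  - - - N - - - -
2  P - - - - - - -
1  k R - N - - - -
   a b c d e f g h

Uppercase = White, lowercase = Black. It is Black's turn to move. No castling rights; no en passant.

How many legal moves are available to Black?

Black to move; king on a1.
In check: yes, from the white rook on b1.
Legal moves: Kxa2, Kxb1.
Count: 2.

2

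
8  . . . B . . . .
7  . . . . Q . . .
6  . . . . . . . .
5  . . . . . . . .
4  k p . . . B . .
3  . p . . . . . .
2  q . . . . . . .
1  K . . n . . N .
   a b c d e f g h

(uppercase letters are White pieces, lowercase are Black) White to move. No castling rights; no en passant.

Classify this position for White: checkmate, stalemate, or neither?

White to move; white king on a1.
In check: yes, from the black queen on a2.
King squares — b1: attacked by Qa2; a2: attacked by Pb3; b2: attacked by Nd1.
Legal moves for White: none.
In check with no legal moves → checkmate.

checkmate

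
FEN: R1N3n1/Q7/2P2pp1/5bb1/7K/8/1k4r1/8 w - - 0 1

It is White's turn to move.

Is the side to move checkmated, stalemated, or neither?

checkmate

White to move; white king on h4.
In check: yes, from the black bishop on g5.
King squares — g3: attacked by Rg2; h3: attacked by Bf5; g4: attacked by Rg2; g5: attacked by Rg2; h5: attacked by Pg6.
Legal moves for White: none.
In check with no legal moves → checkmate.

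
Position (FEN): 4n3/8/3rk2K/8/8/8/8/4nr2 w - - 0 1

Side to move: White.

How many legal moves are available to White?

White to move; king on h6.
In check: no.
Legal moves: Kh7, Kg6, Kh5, Kg5.
Count: 4.

4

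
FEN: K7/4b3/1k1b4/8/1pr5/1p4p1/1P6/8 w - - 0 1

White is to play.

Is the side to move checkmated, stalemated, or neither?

stalemate

White to move; white king on a8.
In check: no.
King squares — a7: attacked by Kb6; b7: attacked by Kb6; b8: attacked by Bd6.
Legal moves for White: none.
Not in check and no legal moves → stalemate.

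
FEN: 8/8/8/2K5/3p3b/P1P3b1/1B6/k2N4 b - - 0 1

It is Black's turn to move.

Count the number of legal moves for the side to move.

Black to move; king on a1.
In check: yes, from the white bishop on b2.
Legal moves: Ka2, Kb1.
Count: 2.

2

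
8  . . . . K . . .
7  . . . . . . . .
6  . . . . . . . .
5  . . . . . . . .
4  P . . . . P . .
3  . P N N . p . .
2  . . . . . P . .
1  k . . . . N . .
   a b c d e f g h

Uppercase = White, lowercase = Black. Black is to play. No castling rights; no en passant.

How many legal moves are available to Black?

0

Black to move; king on a1.
In check: no.
Legal moves: none.
Count: 0.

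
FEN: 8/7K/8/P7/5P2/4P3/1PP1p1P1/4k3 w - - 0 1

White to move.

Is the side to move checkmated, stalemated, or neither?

White to move; white king on h7.
In check: no.
Legal moves for White: Kh8, Kg8, Kg7, Kh6, Kg6, a6, f5, e4, g3, c3, b3, g4, c4, b4.
White has 14 legal moves and is not in check → neither.

neither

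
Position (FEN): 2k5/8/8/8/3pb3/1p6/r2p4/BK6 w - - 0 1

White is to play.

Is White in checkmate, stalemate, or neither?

checkmate

White to move; white king on b1.
In check: yes, from the black bishop on e4.
King squares — a1: own bishop; c1: attacked by Pd2; a2: attacked by Pb3; b2: attacked by Ra2; c2: attacked by Ra2.
Legal moves for White: none.
In check with no legal moves → checkmate.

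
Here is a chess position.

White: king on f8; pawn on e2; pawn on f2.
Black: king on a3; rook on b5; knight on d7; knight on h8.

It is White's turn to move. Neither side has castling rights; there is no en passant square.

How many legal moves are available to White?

4

White to move; king on f8.
In check: yes, from the black knight on d7.
Legal moves: Kg8, Ke8, Kg7, Ke7.
Count: 4.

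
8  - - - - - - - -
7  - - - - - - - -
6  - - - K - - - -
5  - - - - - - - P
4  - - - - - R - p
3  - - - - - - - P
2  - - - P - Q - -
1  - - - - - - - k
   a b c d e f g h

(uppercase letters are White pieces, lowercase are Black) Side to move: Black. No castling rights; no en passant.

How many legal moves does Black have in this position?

Black to move; king on h1.
In check: no.
Legal moves: none.
Count: 0.

0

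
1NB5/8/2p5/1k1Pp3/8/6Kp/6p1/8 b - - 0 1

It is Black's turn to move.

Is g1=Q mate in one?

no

After g1=Q: white king on g3; in check: yes, from the black queen on g1.
White has 3 legal replies: Kh4, Kxh3, Kf3.
In check but a legal move exists → not checkmate.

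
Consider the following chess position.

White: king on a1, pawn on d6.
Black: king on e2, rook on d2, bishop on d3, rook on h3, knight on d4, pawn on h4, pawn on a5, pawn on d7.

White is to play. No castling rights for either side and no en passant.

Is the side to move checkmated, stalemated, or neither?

stalemate

White to move; white king on a1.
In check: no.
King squares — b1: attacked by Bd3; a2: attacked by Rd2; b2: attacked by Rd2.
Legal moves for White: none.
Not in check and no legal moves → stalemate.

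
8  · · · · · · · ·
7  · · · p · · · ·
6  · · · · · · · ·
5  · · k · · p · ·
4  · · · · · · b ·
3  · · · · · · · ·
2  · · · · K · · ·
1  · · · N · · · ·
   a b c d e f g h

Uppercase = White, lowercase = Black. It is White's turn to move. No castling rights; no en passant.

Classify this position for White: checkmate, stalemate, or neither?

White to move; white king on e2.
In check: yes, from the black bishop on g4.
Legal moves for White: Ke3, Kd3, Kf2, Kd2, Kf1, Ke1.
White is in check but has 6 legal moves → neither.

neither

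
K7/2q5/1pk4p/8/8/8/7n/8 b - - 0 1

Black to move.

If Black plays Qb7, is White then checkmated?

After Qb7: white king on a8; in check: yes, from the black queen on b7.
King squares — a7: attacked by Qb7; b7: attacked by Kc6; b8: attacked by Qb7.
White has no legal moves → checkmate.

yes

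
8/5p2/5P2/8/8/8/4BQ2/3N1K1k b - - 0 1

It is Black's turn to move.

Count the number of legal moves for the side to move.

Black to move; king on h1.
In check: no.
Legal moves: none.
Count: 0.

0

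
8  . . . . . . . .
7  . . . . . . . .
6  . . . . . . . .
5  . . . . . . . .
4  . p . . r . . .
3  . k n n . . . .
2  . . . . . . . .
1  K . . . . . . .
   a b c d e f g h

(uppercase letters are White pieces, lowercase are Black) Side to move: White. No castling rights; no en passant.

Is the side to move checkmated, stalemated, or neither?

White to move; white king on a1.
In check: no.
King squares — b1: attacked by Nc3; a2: attacked by Kb3; b2: attacked by Kb3.
Legal moves for White: none.
Not in check and no legal moves → stalemate.

stalemate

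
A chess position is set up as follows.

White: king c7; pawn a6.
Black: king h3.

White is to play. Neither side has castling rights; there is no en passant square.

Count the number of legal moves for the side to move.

White to move; king on c7.
In check: no.
Legal moves: Kd8, Kc8, Kb8, Kd7, Kb7, Kd6, Kc6, Kb6, a7.
Count: 9.

9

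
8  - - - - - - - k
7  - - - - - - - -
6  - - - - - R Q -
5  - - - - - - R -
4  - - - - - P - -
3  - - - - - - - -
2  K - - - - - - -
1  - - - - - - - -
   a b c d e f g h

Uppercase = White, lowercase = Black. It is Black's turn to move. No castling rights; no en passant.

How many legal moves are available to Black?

Black to move; king on h8.
In check: no.
Legal moves: none.
Count: 0.

0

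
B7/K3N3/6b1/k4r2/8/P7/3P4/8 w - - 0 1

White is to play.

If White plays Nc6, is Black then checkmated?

no

After Nc6: black king on a5; in check: yes, from the white knight on c6.
Black has 2 legal replies: Kb5, Ka4.
In check but a legal move exists → not checkmate.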